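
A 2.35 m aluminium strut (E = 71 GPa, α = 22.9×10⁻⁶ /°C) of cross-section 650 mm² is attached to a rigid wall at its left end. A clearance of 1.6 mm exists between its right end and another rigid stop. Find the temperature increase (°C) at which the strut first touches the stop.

Contact occurs when the free expansion equals the gap: αΔT L = 1.6 mm.
So ΔT = g/(αL) = 1.6/(22.9×10⁻⁶ × 2350) = 29.73 °C.

ΔT ≈ 29.7 °C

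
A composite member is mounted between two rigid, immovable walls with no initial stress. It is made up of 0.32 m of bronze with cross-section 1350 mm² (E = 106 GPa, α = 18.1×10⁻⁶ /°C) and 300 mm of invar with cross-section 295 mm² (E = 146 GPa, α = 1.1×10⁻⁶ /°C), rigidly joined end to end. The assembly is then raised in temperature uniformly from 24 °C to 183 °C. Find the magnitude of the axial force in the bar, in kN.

With the walls removed the bar would change length by δ_free = Σ αᵢΔT Lᵢ = 18.1×10⁻⁶×159×320 + 1.1×10⁻⁶×159×300 = 0.9734 mm.
Since the ends are fixed, an axial force P builds up, equal in every segment, with P · Σ Lᵢ/(AᵢEᵢ) = δ_free.
The series flexibility is Σ Lᵢ/(AᵢEᵢ) = 320/(1350×106×10³) + 300/(295×146×10³) = 9.202×10⁻⁶ mm/N.
P = 0.9734 / 9.202×10⁻⁶ = 105800 N = 105.8 kN, compressive.

P ≈ 106 kN (compressive)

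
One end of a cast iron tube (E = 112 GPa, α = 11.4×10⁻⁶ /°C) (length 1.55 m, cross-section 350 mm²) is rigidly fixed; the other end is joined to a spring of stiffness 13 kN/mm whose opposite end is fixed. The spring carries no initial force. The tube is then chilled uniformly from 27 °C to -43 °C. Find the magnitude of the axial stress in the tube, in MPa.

The unrestrained thermal change is αΔT L = 11.4×10⁻⁶ × 70 × 1550 = 1.237 mm.
Let P be the tensile force in the spring. The tube extends elastically by PL/(AE) and the spring stretches by P/k; together these equal δ_free.
P [ L/(AE) + 1/k ] = δ_free → P [ 1550/(350×112×10³) + 1/(13×10³) ] = 1.237.
P = 1.237 / 0.0001165 = 10620 N.
σ = P/A = 10620/350 = 30.34 MPa.

σ ≈ 30.3 MPa (tensile)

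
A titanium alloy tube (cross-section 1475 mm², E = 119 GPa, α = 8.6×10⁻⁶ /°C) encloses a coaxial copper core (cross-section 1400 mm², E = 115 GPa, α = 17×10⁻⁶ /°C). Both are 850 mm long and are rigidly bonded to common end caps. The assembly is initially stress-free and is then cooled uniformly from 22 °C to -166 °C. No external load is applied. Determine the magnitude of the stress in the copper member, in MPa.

σ ≈ 94.7 MPa (tensile)

Both members must finish at the same length. With the larger α, the copper tends to over-contract; the plates restrain it, putting the copper in tension and the titanium alloy in compression. With no external load the two internal forces are equal and opposite, magnitude P.
Equating the net (thermal + elastic) strains gives |α₁ − α₂|·ΔT = P·[1/(A₁E₁) + 1/(A₂E₂)].
|α₁ − α₂|·ΔT = 8.4×10⁻⁶ × 188 = 0.001579.
1/(A₁E₁) + 1/(A₂E₂) = 1/(1475×119×10³) + 1/(1400×115×10³) = 1.191×10⁻⁸ N⁻¹.
P = 0.001579 / 1.191×10⁻⁸ = 132600 N = 132.6 kN.
σ_{copper} = P/A₂ = 132600/1400 = 94.72 MPa, tensile.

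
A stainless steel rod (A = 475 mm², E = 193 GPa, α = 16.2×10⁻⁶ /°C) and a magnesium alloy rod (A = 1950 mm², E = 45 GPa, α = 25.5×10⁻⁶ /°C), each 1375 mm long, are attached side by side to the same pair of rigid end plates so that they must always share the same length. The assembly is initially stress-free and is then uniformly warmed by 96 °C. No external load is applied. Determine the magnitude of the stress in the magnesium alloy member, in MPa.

σ ≈ 20.5 MPa (compressive)

The magnesium alloy has the larger α, so on heating it would change length more than the stainless steel if both were free. The rigid plates force a common final length, so the magnesium alloy is put into compression and the stainless steel into tension, with equal and opposite forces P (no external load).
Equating the net (thermal + elastic) strains gives |α₁ − α₂|·ΔT = P·[1/(A₁E₁) + 1/(A₂E₂)].
|α₁ − α₂|·ΔT = 9.3×10⁻⁶ × 96 = 0.0008928.
1/(A₁E₁) + 1/(A₂E₂) = 1/(475×193×10³) + 1/(1950×45×10³) = 2.23×10⁻⁸ N⁻¹.
P = 0.0008928 / 2.23×10⁻⁸ = 40030 N = 40.03 kN.
σ_{magnesium alloy} = P/A₂ = 40030/1950 = 20.53 MPa, compressive.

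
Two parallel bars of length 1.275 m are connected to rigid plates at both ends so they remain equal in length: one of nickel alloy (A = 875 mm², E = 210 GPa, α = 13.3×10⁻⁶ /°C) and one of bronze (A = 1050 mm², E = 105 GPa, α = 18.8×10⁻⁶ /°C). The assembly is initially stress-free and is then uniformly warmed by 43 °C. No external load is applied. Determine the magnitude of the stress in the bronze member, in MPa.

Equilibrium of a rigid end plate with no external load gives equal and opposite internal forces ±P in the two members. Since α_{bronze} > α_{nickel alloy}, heating drives the bronze into compression and the nickel alloy into tension.
Compatibility of the two members (thermal + elastic change equal): (α₁ − α₂)ΔT = P·[1/(A₁E₁) + 1/(A₂E₂)].
|α₁ − α₂|·ΔT = 5.5×10⁻⁶ × 43 = 0.0002365.
1/(A₁E₁) + 1/(A₂E₂) = 1/(875×210×10³) + 1/(1050×105×10³) = 1.451×10⁻⁸ N⁻¹.
P = 0.0002365 / 1.451×10⁻⁸ = 16300 N = 16.3 kN.
σ_{bronze} = P/A₂ = 16300/1050 = 15.52 MPa, compressive.

σ ≈ 15.5 MPa (compressive)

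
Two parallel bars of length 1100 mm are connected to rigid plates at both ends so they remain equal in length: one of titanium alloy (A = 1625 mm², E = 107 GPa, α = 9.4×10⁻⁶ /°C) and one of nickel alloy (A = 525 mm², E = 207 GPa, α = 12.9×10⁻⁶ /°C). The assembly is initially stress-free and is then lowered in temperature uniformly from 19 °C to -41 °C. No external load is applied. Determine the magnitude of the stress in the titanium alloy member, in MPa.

The nickel alloy has the larger α, so on cooling it would change length more than the titanium alloy if both were free. The rigid plates force a common final length, so the nickel alloy is put into tension and the titanium alloy into compression, with equal and opposite forces P (no external load).
Setting the final lengths equal and cancelling L: (α₁ − α₂)ΔT = P/(A₁E₁) + P/(A₂E₂).
|α₁ − α₂|·ΔT = 3.5×10⁻⁶ × 60 = 0.00021.
1/(A₁E₁) + 1/(A₂E₂) = 1/(1625×107×10³) + 1/(525×207×10³) = 1.495×10⁻⁸ N⁻¹.
So P = 0.00021 / 1.495×10⁻⁸ = 14.04 kN.
σ_{titanium alloy} = P/A₁ = 14040/1625 = 8.642 MPa, compressive.

σ ≈ 8.64 MPa (compressive)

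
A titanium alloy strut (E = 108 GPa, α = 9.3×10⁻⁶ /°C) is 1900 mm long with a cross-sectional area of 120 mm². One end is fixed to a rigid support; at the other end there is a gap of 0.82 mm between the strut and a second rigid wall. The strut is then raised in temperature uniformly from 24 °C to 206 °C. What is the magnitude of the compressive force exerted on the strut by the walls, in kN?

P ≈ 16.3 kN

Free thermal elongation = αΔT L = 9.3×10⁻⁶ × 182 × 1900 = 3.216 mm.
The gap closes (δ_free > 0.82 mm) and the wall then resists a further 3.216 − 0.82 = 2.396 mm of expansion.
Compatibility: PL/(AE) = 2.396 mm, so σ = P/A = E × (2.396/1900) = 136.2 MPa.
Force on the wall = σA = 136.2 × 120 mm² = 16.34 kN.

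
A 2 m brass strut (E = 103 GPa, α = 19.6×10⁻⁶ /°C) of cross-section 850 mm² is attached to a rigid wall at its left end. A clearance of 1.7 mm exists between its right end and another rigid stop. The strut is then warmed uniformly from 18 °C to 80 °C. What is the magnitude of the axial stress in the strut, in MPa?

σ ≈ 37.6 MPa (compressive)

If the wall were absent the strut would grow by αΔT L = 19.6×10⁻⁶ × 62 × 2000 = 2.43 mm.
This exceeds the 1.7 mm gap, so the wall pushes back. The portion of expansion that must be recovered elastically is δ_free − gap = 2.43 − 1.7 = 0.7304 mm.
Compatibility: PL/(AE) = 0.7304 mm, so σ = P/A = E × (0.7304/2000) = 37.62 MPa.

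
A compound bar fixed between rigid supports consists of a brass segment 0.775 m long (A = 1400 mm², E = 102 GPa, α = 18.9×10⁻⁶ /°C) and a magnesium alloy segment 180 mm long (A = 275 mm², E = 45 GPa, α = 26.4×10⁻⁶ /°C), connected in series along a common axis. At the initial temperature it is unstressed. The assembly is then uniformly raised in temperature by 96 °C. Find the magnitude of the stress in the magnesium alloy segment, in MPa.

If the supports were absent, the total length change would be Σ αᵢΔT Lᵢ = 18.9×10⁻⁶×96×775 + 26.4×10⁻⁶×96×180 = 1.862 mm.
The rigid supports impose zero overall length change; the single axial force P common to all segments must satisfy P Σ Lᵢ/(AᵢEᵢ) = δ_free.
Σ Lᵢ/(AᵢEᵢ) = 775/(1400×102×10³) + 180/(275×45×10³) = 1.997×10⁻⁵ mm/N.
P = 1.862 / 1.997×10⁻⁵ = 93250 N = 93.25 kN, compressive.
σ_{magnesium alloy} = P / A = 93250 / 275 = 339.1 MPa.

σ ≈ 339 MPa (compressive)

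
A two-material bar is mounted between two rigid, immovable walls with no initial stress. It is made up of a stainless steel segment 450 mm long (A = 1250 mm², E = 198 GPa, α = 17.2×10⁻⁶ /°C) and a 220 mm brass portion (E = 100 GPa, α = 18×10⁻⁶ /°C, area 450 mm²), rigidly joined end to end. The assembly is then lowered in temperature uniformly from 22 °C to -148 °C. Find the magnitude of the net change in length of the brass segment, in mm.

|ΔL| ≈ 0.777 mm

With the walls removed the bar would change length by δ_free = Σ αᵢΔT Lᵢ = 17.2×10⁻⁶×170×450 + 18×10⁻⁶×170×220 = 1.989 mm.
The walls prevent any net length change, so an axial force P (same in every segment) develops. Compatibility: P · Σ Lᵢ/(AᵢEᵢ) = δ_free.
The series flexibility is Σ Lᵢ/(AᵢEᵢ) = 450/(1250×198×10³) + 220/(450×100×10³) = 6.707×10⁻⁶ mm/N.
Hence P = δ_free / Σ(L/AE) = 1.989/6.707×10⁻⁶ = 296.6 kN (tensile).
For the brass segment, free thermal change = 18×10⁻⁶×170×220 = 0.6732 mm and elastic change from P = 296600×220/(450×100×10³) = 1.45 mm; these oppose, so the net change is 0.777 mm (segment lengthens).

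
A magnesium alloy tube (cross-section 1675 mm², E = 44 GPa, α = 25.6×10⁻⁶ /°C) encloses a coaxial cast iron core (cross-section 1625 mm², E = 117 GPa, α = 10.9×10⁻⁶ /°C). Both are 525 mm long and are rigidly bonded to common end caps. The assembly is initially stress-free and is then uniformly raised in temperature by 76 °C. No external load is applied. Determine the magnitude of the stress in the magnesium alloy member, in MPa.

Both members must finish at the same length. With the larger α, the magnesium alloy tends to over-expand; the plates restrain it, putting the magnesium alloy in compression and the cast iron in tension. With no external load the two internal forces are equal and opposite, magnitude P.
Setting the final lengths equal and cancelling L: (α₁ − α₂)ΔT = P/(A₁E₁) + P/(A₂E₂).
|α₁ − α₂|·ΔT = 14.7×10⁻⁶ × 76 = 0.001117.
1/(A₁E₁) + 1/(A₂E₂) = 1/(1675×44×10³) + 1/(1625×117×10³) = 1.883×10⁻⁸ N⁻¹.
P = 0.001117 / 1.883×10⁻⁸ = 59340 N = 59.34 kN.
σ_{magnesium alloy} = P/A₁ = 59340/1675 = 35.42 MPa, compressive.

σ ≈ 35.4 MPa (compressive)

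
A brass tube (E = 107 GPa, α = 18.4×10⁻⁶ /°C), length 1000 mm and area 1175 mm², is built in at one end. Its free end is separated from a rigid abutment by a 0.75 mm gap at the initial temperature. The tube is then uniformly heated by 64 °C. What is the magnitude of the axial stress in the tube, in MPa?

If the wall were absent the tube would grow by αΔT L = 18.4×10⁻⁶ × 64 × 1000 = 1.178 mm.
The gap closes (δ_free > 0.75 mm) and the wall then resists a further 1.178 − 0.75 = 0.4276 mm of expansion.
That suppressed elongation corresponds to σ = E·Δ/L = 107×10³ × 0.4276/1000 = 45.75 MPa.

σ ≈ 45.8 MPa (compressive)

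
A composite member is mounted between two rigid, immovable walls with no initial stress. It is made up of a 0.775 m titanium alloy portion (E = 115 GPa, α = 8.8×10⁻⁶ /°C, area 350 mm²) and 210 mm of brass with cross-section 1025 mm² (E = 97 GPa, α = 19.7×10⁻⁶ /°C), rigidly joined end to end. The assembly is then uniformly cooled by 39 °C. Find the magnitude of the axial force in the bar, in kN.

P ≈ 20 kN (tensile)

With the walls removed the bar would change length by δ_free = Σ αᵢΔT Lᵢ = 8.8×10⁻⁶×39×775 + 19.7×10⁻⁶×39×210 = 0.4273 mm.
Since the ends are fixed, an axial force P builds up, equal in every segment, with P · Σ Lᵢ/(AᵢEᵢ) = δ_free.
The series flexibility is Σ Lᵢ/(AᵢEᵢ) = 775/(350×115×10³) + 210/(1025×97×10³) = 2.137×10⁻⁵ mm/N.
So P = 0.4273 / 2.137×10⁻⁵ = 20 kN, tensile.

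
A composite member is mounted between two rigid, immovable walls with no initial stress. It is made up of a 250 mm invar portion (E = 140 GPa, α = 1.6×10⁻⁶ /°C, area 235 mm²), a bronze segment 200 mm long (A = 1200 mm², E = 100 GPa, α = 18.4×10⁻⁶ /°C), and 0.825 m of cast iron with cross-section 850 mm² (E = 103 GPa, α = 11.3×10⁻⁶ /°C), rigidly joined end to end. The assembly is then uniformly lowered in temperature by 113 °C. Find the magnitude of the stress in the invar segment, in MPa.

σ ≈ 345 MPa (tensile)

If the supports were absent, the total length change would be Σ αᵢΔT Lᵢ = 1.6×10⁻⁶×113×250 + 18.4×10⁻⁶×113×200 + 11.3×10⁻⁶×113×825 = 1.514 mm.
The walls prevent any net length change, so an axial force P (same in every segment) develops. Compatibility: P · Σ Lᵢ/(AᵢEᵢ) = δ_free.
Σ Lᵢ/(AᵢEᵢ) = 250/(235×140×10³) + 200/(1200×100×10³) + 825/(850×103×10³) = 1.869×10⁻⁵ mm/N.
Hence P = δ_free / Σ(L/AE) = 1.514/1.869×10⁻⁵ = 81.04 kN (tensile).
σ_{invar} = P / A = 81040 / 235 = 344.8 MPa.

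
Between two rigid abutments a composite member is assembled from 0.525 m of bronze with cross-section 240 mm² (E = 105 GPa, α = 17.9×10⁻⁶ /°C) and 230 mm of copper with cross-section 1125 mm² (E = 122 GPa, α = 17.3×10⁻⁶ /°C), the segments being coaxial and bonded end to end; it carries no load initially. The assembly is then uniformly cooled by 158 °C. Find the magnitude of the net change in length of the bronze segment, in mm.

Free thermal contraction of the whole bar: Σ αᵢΔT Lᵢ = 17.9×10⁻⁶×158×525 + 17.3×10⁻⁶×158×230 = 2.113 mm.
The walls prevent any net length change, so an axial force P (same in every segment) develops. Compatibility: P · Σ Lᵢ/(AᵢEᵢ) = δ_free.
Σ Lᵢ/(AᵢEᵢ) = 525/(240×105×10³) + 230/(1125×122×10³) = 2.251×10⁻⁵ mm/N.
So P = 2.113 / 2.251×10⁻⁵ = 93.89 kN, tensile.
For the bronze segment, free thermal change = 17.9×10⁻⁶×158×525 = 1.485 mm and elastic change from P = 93890×525/(240×105×10³) = 1.956 mm; these oppose, so the net change is 0.471 mm (segment lengthens).

|ΔL| ≈ 0.471 mm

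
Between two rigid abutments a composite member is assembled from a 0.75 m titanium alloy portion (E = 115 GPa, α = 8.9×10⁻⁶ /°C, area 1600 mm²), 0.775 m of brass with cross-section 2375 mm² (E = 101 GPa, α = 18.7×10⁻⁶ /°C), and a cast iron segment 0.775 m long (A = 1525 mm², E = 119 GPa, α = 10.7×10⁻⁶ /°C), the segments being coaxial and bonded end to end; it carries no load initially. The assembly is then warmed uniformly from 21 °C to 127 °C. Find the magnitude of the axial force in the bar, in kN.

P ≈ 270 kN (compressive)

With the walls removed the bar would change length by δ_free = Σ αᵢΔT Lᵢ = 8.9×10⁻⁶×106×750 + 18.7×10⁻⁶×106×775 + 10.7×10⁻⁶×106×775 = 3.123 mm.
The rigid supports impose zero overall length change; the single axial force P common to all segments must satisfy P Σ Lᵢ/(AᵢEᵢ) = δ_free.
Σ Lᵢ/(AᵢEᵢ) = 750/(1600×115×10³) + 775/(2375×101×10³) + 775/(1525×119×10³) = 1.158×10⁻⁵ mm/N.
Hence P = δ_free / Σ(L/AE) = 3.123/1.158×10⁻⁵ = 269.7 kN (compressive).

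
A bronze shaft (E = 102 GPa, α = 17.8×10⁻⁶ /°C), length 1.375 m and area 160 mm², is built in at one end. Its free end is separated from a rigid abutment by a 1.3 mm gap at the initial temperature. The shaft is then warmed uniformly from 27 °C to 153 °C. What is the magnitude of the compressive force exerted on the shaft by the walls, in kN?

P ≈ 21.2 kN

Unrestrained expansion: δ_free = αΔT L = 17.8×10⁻⁶ × 126 × 1375 = 3.084 mm.
The gap closes (δ_free > 1.3 mm) and the wall then resists a further 3.084 − 1.3 = 1.784 mm of expansion.
That suppressed elongation corresponds to σ = E·Δ/L = 102×10³ × 1.784/1375 = 132.3 MPa.
Force on the wall = σA = 132.3 × 160 mm² = 21.17 kN.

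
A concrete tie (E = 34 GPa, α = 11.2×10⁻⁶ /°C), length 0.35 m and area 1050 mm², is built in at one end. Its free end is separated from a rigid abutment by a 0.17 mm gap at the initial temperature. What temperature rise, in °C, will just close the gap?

The gap closes when αΔT L = 0.17 mm, since the tie is still unstressed at that instant.
ΔT = 0.17 / (11.2×10⁻⁶ × 350) = 43.37 °C.

ΔT ≈ 43.4 °C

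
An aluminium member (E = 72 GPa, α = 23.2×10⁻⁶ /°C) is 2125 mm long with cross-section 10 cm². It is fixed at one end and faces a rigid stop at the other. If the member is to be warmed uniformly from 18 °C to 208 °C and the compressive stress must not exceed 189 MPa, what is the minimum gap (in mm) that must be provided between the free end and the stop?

g ≈ 3.79 mm

With no wall the member would lengthen by αΔT L = 23.2×10⁻⁶ × 190 × 2125 = 9.367 mm.
At the allowable stress the elastic shortening the wall may impose is σL/E = 189 × 2125 / (72×10³) = 5.578 mm.
The gap must absorb the remainder: g_min = 9.367 − 5.578 = 3.789 mm.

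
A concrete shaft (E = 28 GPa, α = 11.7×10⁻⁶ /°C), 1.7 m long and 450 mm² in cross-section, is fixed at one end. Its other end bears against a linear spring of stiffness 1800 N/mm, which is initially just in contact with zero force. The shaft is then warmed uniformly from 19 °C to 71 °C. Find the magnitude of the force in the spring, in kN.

Free thermal expansion: δ_free = αΔT L = 11.7×10⁻⁶ × 52 × 1700 = 1.034 mm.
With a force P in the spring, the elastic change of the shaft is PL/(AE) and that of the spring is P/k; compatibility requires their sum to equal δ_free.
So P = δ_free / [L/(AE) + 1/k] = 1.034 / [ 1700/(450×28×10³) + 1/(1800) ].
P = 1.034 / 0.0006905 = 1498 N.

P ≈ 1.5 kN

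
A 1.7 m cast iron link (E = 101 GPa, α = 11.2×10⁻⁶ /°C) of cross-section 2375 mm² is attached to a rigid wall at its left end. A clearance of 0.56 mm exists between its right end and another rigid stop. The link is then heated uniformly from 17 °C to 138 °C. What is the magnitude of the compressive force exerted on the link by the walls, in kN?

P ≈ 246 kN

Free thermal elongation = αΔT L = 11.2×10⁻⁶ × 121 × 1700 = 2.304 mm.
After closing the 0.56 mm clearance, 2.304 − 0.56 = 1.744 mm of expansion remains to be suppressed by the wall.
Compatibility: PL/(AE) = 1.744 mm, so σ = P/A = E × (1.744/1700) = 103.6 MPa.
Force on the wall = σA = 103.6 × 2375 mm² = 246.1 kN.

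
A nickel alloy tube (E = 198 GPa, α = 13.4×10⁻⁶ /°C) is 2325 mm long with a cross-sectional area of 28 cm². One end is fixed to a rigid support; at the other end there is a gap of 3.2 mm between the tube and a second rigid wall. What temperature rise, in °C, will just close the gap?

ΔT ≈ 103 °C

Contact occurs when the free expansion equals the gap: αΔT L = 3.2 mm.
So ΔT = g/(αL) = 3.2/(13.4×10⁻⁶ × 2325) = 102.7 °C.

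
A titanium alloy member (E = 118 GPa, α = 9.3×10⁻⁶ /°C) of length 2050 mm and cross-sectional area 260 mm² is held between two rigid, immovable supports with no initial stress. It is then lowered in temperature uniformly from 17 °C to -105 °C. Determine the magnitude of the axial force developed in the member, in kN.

P ≈ 34.8 kN (tensile)

Full restraint means ε = 0, so the stress is σ = EαΔT = 118×10³ × 9.3×10⁻⁶ × 122 = 133.9 MPa.
Axial force P = σA = 133.9 × 260 = 34810 N = 34.81 kN, tensile.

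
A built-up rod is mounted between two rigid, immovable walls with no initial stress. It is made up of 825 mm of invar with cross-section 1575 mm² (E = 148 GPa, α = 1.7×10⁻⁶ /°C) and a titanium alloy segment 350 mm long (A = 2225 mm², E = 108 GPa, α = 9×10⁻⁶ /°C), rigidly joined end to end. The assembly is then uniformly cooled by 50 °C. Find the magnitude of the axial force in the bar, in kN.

P ≈ 45.6 kN (tensile)

With the walls removed the bar would change length by δ_free = Σ αᵢΔT Lᵢ = 1.7×10⁻⁶×50×825 + 9×10⁻⁶×50×350 = 0.2276 mm.
The walls prevent any net length change, so an axial force P (same in every segment) develops. Compatibility: P · Σ Lᵢ/(AᵢEᵢ) = δ_free.
The series flexibility is Σ Lᵢ/(AᵢEᵢ) = 825/(1575×148×10³) + 350/(2225×108×10³) = 4.996×10⁻⁶ mm/N.
Hence P = δ_free / Σ(L/AE) = 0.2276/4.996×10⁻⁶ = 45.56 kN (tensile).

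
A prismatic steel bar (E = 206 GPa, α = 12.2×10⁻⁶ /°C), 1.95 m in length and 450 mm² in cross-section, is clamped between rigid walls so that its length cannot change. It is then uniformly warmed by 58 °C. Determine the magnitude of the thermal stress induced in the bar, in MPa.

The supports are rigid, so the total axial strain is zero. The restrained thermal strain is ε = αΔT = 12.2×10⁻⁶ × 58 = 707.6×10⁻⁶.
Hence σ = E·αΔT = 206×10³ × 707.6×10⁻⁶ = 145.8 MPa, compressive.

σ ≈ 146 MPa (compressive)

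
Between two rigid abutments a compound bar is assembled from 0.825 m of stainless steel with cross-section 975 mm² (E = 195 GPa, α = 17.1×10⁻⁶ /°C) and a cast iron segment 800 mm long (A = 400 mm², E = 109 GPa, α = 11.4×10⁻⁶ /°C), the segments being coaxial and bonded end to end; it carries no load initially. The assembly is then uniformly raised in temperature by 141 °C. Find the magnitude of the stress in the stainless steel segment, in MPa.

With the walls removed the bar would change length by δ_free = Σ αᵢΔT Lᵢ = 17.1×10⁻⁶×141×825 + 11.4×10⁻⁶×141×800 = 3.275 mm.
The walls prevent any net length change, so an axial force P (same in every segment) develops. Compatibility: P · Σ Lᵢ/(AᵢEᵢ) = δ_free.
Σ Lᵢ/(AᵢEᵢ) = 825/(975×195×10³) + 800/(400×109×10³) = 2.269×10⁻⁵ mm/N.
Hence P = δ_free / Σ(L/AE) = 3.275/2.269×10⁻⁵ = 144.4 kN (compressive).
σ_{stainless steel} = P / A = 144400 / 975 = 148.1 MPa.

σ ≈ 148 MPa (compressive)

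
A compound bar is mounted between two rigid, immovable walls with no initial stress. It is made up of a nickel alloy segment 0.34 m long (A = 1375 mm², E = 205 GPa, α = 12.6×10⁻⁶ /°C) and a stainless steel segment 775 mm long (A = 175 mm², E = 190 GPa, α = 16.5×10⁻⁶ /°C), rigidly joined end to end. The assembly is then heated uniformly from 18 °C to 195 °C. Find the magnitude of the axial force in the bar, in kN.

P ≈ 123 kN (compressive)

With the walls removed the bar would change length by δ_free = Σ αᵢΔT Lᵢ = 12.6×10⁻⁶×177×340 + 16.5×10⁻⁶×177×775 = 3.022 mm.
The walls prevent any net length change, so an axial force P (same in every segment) develops. Compatibility: P · Σ Lᵢ/(AᵢEᵢ) = δ_free.
The series flexibility is Σ Lᵢ/(AᵢEᵢ) = 340/(1375×205×10³) + 775/(175×190×10³) = 2.451×10⁻⁵ mm/N.
Hence P = δ_free / Σ(L/AE) = 3.022/2.451×10⁻⁵ = 123.3 kN (compressive).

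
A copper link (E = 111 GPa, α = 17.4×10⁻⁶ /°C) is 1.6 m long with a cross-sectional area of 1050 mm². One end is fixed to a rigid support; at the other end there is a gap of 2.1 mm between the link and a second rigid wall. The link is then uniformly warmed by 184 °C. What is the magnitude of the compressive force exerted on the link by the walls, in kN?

P ≈ 220 kN

Unrestrained expansion: δ_free = αΔT L = 17.4×10⁻⁶ × 184 × 1600 = 5.123 mm.
The gap closes (δ_free > 2.1 mm) and the wall then resists a further 5.123 − 2.1 = 3.023 mm of expansion.
Compatibility: PL/(AE) = 3.023 mm, so σ = P/A = E × (3.023/1600) = 209.7 MPa.
P = σA = 209.7 × 1050 = 220.2 kN.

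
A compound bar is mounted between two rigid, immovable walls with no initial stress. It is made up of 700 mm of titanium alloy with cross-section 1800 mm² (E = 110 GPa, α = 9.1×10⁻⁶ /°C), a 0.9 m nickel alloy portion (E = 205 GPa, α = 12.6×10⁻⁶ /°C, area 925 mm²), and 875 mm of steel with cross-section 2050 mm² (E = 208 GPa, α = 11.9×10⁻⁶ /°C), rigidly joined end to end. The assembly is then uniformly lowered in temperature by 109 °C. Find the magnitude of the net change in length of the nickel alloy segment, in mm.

Free thermal contraction of the whole bar: Σ αᵢΔT Lᵢ = 9.1×10⁻⁶×109×700 + 12.6×10⁻⁶×109×900 + 11.9×10⁻⁶×109×875 = 3.065 mm.
The walls prevent any net length change, so an axial force P (same in every segment) develops. Compatibility: P · Σ Lᵢ/(AᵢEᵢ) = δ_free.
The series flexibility is Σ Lᵢ/(AᵢEᵢ) = 700/(1800×110×10³) + 900/(925×205×10³) + 875/(2050×208×10³) = 1.033×10⁻⁵ mm/N.
P = 3.065 / 1.033×10⁻⁵ = 296600 N = 296.6 kN, tensile.
For the nickel alloy segment, free thermal change = 12.6×10⁻⁶×109×900 = 1.236 mm and elastic change from P = 296600×900/(925×205×10³) = 1.408 mm; these oppose, so the net change is 0.172 mm (segment lengthens).

|ΔL| ≈ 0.172 mm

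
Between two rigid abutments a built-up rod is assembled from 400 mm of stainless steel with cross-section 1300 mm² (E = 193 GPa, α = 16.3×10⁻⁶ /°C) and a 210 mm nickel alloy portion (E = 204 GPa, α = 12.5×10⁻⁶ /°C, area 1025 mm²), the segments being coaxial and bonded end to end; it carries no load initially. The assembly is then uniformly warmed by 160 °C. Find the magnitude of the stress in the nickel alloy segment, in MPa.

σ ≈ 549 MPa (compressive)

If the supports were absent, the total length change would be Σ αᵢΔT Lᵢ = 16.3×10⁻⁶×160×400 + 12.5×10⁻⁶×160×210 = 1.463 mm.
Since the ends are fixed, an axial force P builds up, equal in every segment, with P · Σ Lᵢ/(AᵢEᵢ) = δ_free.
The series flexibility is Σ Lᵢ/(AᵢEᵢ) = 400/(1300×193×10³) + 210/(1025×204×10³) = 2.599×10⁻⁶ mm/N.
So P = 1.463 / 2.599×10⁻⁶ = 563.1 kN, compressive.
σ_{nickel alloy} = P / A = 563100 / 1025 = 549.3 MPa.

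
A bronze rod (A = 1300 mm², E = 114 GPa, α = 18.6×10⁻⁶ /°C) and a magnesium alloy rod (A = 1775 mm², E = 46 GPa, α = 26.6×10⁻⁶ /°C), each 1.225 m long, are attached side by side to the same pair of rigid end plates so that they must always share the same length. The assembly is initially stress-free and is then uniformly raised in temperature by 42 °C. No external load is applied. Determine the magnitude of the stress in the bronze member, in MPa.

Equilibrium of a rigid end plate with no external load gives equal and opposite internal forces ±P in the two members. Since α_{magnesium alloy} > α_{bronze}, heating drives the magnesium alloy into compression and the bronze into tension.
Equating the net (thermal + elastic) strains gives |α₁ − α₂|·ΔT = P·[1/(A₁E₁) + 1/(A₂E₂)].
|α₁ − α₂|·ΔT = 8×10⁻⁶ × 42 = 0.000336.
1/(A₁E₁) + 1/(A₂E₂) = 1/(1300×114×10³) + 1/(1775×46×10³) = 1.9×10⁻⁸ N⁻¹.
P = 0.000336 / 1.9×10⁻⁸ = 17690 N = 17.69 kN.
σ_{bronze} = P/A₁ = 17690/1300 = 13.61 MPa, tensile.

σ ≈ 13.6 MPa (tensile)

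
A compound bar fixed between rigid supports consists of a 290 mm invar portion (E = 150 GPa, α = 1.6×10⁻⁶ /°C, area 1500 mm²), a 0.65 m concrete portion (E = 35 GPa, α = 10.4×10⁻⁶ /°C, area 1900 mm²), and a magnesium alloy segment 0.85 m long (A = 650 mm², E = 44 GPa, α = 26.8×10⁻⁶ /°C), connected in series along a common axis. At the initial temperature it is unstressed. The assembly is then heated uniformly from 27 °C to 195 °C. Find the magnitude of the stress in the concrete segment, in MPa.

σ ≈ 65.1 MPa (compressive)

With the walls removed the bar would change length by δ_free = Σ αᵢΔT Lᵢ = 1.6×10⁻⁶×168×290 + 10.4×10⁻⁶×168×650 + 26.8×10⁻⁶×168×850 = 5.041 mm.
The rigid supports impose zero overall length change; the single axial force P common to all segments must satisfy P Σ Lᵢ/(AᵢEᵢ) = δ_free.
The series flexibility is Σ Lᵢ/(AᵢEᵢ) = 290/(1500×150×10³) + 650/(1900×35×10³) + 850/(650×44×10³) = 4.078×10⁻⁵ mm/N.
So P = 5.041 / 4.078×10⁻⁵ = 123.6 kN, compressive.
σ_{concrete} = P / A = 123600 / 1900 = 65.05 MPa.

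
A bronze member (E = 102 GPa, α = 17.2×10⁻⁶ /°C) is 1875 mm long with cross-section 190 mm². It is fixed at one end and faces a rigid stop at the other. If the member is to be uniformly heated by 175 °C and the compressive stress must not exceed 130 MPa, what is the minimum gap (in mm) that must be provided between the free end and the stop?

With no wall the member would lengthen by αΔT L = 17.2×10⁻⁶ × 175 × 1875 = 5.644 mm.
A stress of 130 MPa corresponds to the wall pushing the member back by σL/E = 130×1875/(102×10³) = 2.39 mm.
So the gap has to take up the difference, g_min = δ_free − σL/E = 5.644 − 2.39 = 3.254 mm.

g ≈ 3.25 mm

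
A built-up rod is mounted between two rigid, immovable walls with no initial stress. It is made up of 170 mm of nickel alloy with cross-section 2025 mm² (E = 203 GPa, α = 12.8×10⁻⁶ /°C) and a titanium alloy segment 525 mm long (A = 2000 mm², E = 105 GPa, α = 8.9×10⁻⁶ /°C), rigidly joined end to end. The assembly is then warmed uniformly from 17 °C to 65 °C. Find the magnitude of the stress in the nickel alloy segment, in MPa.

If the supports were absent, the total length change would be Σ αᵢΔT Lᵢ = 12.8×10⁻⁶×48×170 + 8.9×10⁻⁶×48×525 = 0.3287 mm.
Since the ends are fixed, an axial force P builds up, equal in every segment, with P · Σ Lᵢ/(AᵢEᵢ) = δ_free.
Σ Lᵢ/(AᵢEᵢ) = 170/(2025×203×10³) + 525/(2000×105×10³) = 2.914×10⁻⁶ mm/N.
P = 0.3287 / 2.914×10⁻⁶ = 112800 N = 112.8 kN, compressive.
σ_{nickel alloy} = P / A = 112800 / 2025 = 55.72 MPa.

σ ≈ 55.7 MPa (compressive)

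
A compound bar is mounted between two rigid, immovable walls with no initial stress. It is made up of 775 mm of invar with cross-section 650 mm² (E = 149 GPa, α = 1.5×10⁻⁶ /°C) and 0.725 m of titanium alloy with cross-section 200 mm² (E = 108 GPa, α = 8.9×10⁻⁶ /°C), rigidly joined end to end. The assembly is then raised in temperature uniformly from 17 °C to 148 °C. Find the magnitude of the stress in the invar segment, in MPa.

σ ≈ 36.9 MPa (compressive)

Free thermal expansion of the whole bar: Σ αᵢΔT Lᵢ = 1.5×10⁻⁶×131×775 + 8.9×10⁻⁶×131×725 = 0.9976 mm.
The rigid supports impose zero overall length change; the single axial force P common to all segments must satisfy P Σ Lᵢ/(AᵢEᵢ) = δ_free.
Σ Lᵢ/(AᵢEᵢ) = 775/(650×149×10³) + 725/(200×108×10³) = 4.157×10⁻⁵ mm/N.
Hence P = δ_free / Σ(L/AE) = 0.9976/4.157×10⁻⁵ = 24 kN (compressive).
σ_{invar} = P / A = 24000 / 650 = 36.92 MPa.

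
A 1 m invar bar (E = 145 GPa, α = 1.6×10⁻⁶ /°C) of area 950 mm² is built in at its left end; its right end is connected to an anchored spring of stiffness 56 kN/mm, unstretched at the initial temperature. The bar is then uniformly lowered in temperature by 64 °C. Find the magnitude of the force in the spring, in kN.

P ≈ 4.08 kN

If the spring were absent the bar would shorten by αΔT L = 1.6×10⁻⁶ × 64 × 1000 = 0.1024 mm.
With a force P in the spring, the elastic change of the bar is PL/(AE) and that of the spring is P/k; compatibility requires their sum to equal δ_free.
So P = δ_free / [L/(AE) + 1/k] = 0.1024 / [ 1000/(950×145×10³) + 1/(56×10³) ].
P = 0.1024 / 2.512×10⁻⁵ = 4077 N.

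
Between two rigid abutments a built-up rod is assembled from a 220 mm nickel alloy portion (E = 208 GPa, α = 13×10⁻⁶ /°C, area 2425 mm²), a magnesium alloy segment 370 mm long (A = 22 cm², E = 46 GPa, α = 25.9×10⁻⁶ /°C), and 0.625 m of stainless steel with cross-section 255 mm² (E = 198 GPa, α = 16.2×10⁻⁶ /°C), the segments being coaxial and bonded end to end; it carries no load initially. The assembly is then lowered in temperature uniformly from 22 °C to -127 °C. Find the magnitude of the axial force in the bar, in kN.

Free thermal contraction of the whole bar: Σ αᵢΔT Lᵢ = 13×10⁻⁶×149×220 + 25.9×10⁻⁶×149×370 + 16.2×10⁻⁶×149×625 = 3.363 mm.
The rigid supports impose zero overall length change; the single axial force P common to all segments must satisfy P Σ Lᵢ/(AᵢEᵢ) = δ_free.
Σ Lᵢ/(AᵢEᵢ) = 220/(2425×208×10³) + 370/(2200×46×10³) + 625/(255×198×10³) = 1.647×10⁻⁵ mm/N.
P = 3.363 / 1.647×10⁻⁵ = 204200 N = 204.2 kN, tensile.

P ≈ 204 kN (tensile)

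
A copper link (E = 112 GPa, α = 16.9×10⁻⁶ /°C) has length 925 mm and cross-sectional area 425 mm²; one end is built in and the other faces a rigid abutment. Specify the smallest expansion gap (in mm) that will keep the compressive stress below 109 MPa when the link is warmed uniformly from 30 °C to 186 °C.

g ≈ 1.54 mm

With no wall the link would lengthen by αΔT L = 16.9×10⁻⁶ × 156 × 925 = 2.439 mm.
At the allowable stress the elastic shortening the wall may impose is σL/E = 109 × 925 / (112×10³) = 0.9002 mm.
So the gap has to take up the difference, g_min = δ_free − σL/E = 2.439 − 0.9002 = 1.538 mm.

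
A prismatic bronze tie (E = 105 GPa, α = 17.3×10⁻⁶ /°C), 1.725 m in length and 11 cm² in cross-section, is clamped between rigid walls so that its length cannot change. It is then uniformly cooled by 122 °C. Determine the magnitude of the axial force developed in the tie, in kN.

The ends cannot move, so σ = EαΔT = 105×10³ × 17.3×10⁻⁶ × 122 = 221.6 MPa.
Axial force P = σA = 221.6 × 1100 = 243800 N = 243.8 kN, tensile.

P ≈ 244 kN (tensile)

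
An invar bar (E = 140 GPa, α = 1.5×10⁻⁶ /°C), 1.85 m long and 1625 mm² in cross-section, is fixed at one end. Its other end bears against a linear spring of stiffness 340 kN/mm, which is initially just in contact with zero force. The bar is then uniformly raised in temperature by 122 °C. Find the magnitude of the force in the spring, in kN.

If the spring were absent the bar would lengthen by αΔT L = 1.5×10⁻⁶ × 122 × 1850 = 0.3386 mm.
Let P be the compressive force at the spring. The bar shortens elastically by PL/(AE) and the spring compresses by P/k; together these equal δ_free.
P [ L/(AE) + 1/k ] = δ_free → P [ 1850/(1625×140×10³) + 1/(340×10³) ] = 0.3386.
P = 0.3386 / 1.107×10⁻⁵ = 30570 N.

P ≈ 30.6 kN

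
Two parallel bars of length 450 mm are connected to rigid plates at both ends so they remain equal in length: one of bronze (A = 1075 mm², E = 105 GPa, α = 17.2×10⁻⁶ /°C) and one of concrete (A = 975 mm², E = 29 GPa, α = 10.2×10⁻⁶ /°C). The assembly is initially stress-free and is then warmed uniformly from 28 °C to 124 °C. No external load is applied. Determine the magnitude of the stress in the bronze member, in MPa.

σ ≈ 14.1 MPa (compressive)

Equilibrium of a rigid end plate with no external load gives equal and opposite internal forces ±P in the two members. Since α_{bronze} > α_{concrete}, heating drives the bronze into compression and the concrete into tension.
Compatibility of the two members (thermal + elastic change equal): (α₁ − α₂)ΔT = P·[1/(A₁E₁) + 1/(A₂E₂)].
|α₁ − α₂|·ΔT = 7×10⁻⁶ × 96 = 0.000672.
1/(A₁E₁) + 1/(A₂E₂) = 1/(1075×105×10³) + 1/(975×29×10³) = 4.423×10⁻⁸ N⁻¹.
P = 0.000672 / 4.423×10⁻⁸ = 15190 N = 15.19 kN.
σ_{bronze} = P/A₁ = 15190/1075 = 14.13 MPa, compressive.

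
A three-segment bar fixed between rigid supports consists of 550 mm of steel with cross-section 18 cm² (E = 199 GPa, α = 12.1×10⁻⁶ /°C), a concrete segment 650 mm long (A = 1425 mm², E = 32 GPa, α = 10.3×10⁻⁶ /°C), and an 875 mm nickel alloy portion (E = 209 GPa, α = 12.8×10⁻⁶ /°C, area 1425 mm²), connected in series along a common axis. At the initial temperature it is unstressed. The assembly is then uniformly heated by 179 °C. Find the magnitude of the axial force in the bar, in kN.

P ≈ 235 kN (compressive)

With the walls removed the bar would change length by δ_free = Σ αᵢΔT Lᵢ = 12.1×10⁻⁶×179×550 + 10.3×10⁻⁶×179×650 + 12.8×10⁻⁶×179×875 = 4.394 mm.
Since the ends are fixed, an axial force P builds up, equal in every segment, with P · Σ Lᵢ/(AᵢEᵢ) = δ_free.
The series flexibility is Σ Lᵢ/(AᵢEᵢ) = 550/(1800×199×10³) + 650/(1425×32×10³) + 875/(1425×209×10³) = 1.873×10⁻⁵ mm/N.
So P = 4.394 / 1.873×10⁻⁵ = 234.6 kN, compressive.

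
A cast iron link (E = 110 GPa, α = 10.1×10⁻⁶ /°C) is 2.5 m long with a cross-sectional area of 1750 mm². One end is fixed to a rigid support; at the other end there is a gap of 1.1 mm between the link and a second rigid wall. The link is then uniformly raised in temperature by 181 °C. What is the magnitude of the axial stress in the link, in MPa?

Unrestrained expansion: δ_free = αΔT L = 10.1×10⁻⁶ × 181 × 2500 = 4.57 mm.
After closing the 1.1 mm clearance, 4.57 − 1.1 = 3.47 mm of expansion remains to be suppressed by the wall.
Compatibility: PL/(AE) = 3.47 mm, so σ = P/A = E × (3.47/2500) = 152.7 MPa.

σ ≈ 153 MPa (compressive)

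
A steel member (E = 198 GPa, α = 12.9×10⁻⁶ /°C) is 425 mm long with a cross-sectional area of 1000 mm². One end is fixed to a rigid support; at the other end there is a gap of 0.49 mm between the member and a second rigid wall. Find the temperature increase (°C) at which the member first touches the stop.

The gap closes when αΔT L = 0.49 mm, since the member is still unstressed at that instant.
So ΔT = g/(αL) = 0.49/(12.9×10⁻⁶ × 425) = 89.38 °C.

ΔT ≈ 89.4 °C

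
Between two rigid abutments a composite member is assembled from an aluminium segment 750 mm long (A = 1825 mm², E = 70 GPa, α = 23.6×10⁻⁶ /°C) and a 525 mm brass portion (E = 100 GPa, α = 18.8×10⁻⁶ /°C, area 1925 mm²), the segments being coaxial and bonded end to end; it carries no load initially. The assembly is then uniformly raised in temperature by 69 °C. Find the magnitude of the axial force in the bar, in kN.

With the walls removed the bar would change length by δ_free = Σ αᵢΔT Lᵢ = 23.6×10⁻⁶×69×750 + 18.8×10⁻⁶×69×525 = 1.902 mm.
The rigid supports impose zero overall length change; the single axial force P common to all segments must satisfy P Σ Lᵢ/(AᵢEᵢ) = δ_free.
The series flexibility is Σ Lᵢ/(AᵢEᵢ) = 750/(1825×70×10³) + 525/(1925×100×10³) = 8.598×10⁻⁶ mm/N.
P = 1.902 / 8.598×10⁻⁶ = 221200 N = 221.2 kN, compressive.

P ≈ 221 kN (compressive)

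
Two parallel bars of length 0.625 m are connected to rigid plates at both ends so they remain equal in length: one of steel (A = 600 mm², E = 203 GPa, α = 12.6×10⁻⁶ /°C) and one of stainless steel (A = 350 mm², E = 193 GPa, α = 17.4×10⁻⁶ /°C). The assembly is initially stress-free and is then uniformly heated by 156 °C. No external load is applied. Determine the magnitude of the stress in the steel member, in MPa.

σ ≈ 54.2 MPa (tensile)

The stainless steel has the larger α, so on heating it would change length more than the steel if both were free. The rigid plates force a common final length, so the stainless steel is put into compression and the steel into tension, with equal and opposite forces P (no external load).
Setting the final lengths equal and cancelling L: (α₁ − α₂)ΔT = P/(A₁E₁) + P/(A₂E₂).
|α₁ − α₂|·ΔT = 4.8×10⁻⁶ × 156 = 0.0007488.
1/(A₁E₁) + 1/(A₂E₂) = 1/(600×203×10³) + 1/(350×193×10³) = 2.301×10⁻⁸ N⁻¹.
P = 0.0007488 / 2.301×10⁻⁸ = 32540 N = 32.54 kN.
σ_{steel} = P/A₁ = 32540/600 = 54.23 MPa, tensile.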